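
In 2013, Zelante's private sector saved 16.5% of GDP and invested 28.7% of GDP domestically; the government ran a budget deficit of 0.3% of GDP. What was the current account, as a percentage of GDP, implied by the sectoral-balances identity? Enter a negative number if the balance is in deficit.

-12.5

By the sectoral-balances identity, CA = (S_private - I) + (T - G).
Private balance = 16.5 - 28.7 = -12.2
Government balance (T - G) = -0.3
CA = -12.2 + (-0.3) = -12.5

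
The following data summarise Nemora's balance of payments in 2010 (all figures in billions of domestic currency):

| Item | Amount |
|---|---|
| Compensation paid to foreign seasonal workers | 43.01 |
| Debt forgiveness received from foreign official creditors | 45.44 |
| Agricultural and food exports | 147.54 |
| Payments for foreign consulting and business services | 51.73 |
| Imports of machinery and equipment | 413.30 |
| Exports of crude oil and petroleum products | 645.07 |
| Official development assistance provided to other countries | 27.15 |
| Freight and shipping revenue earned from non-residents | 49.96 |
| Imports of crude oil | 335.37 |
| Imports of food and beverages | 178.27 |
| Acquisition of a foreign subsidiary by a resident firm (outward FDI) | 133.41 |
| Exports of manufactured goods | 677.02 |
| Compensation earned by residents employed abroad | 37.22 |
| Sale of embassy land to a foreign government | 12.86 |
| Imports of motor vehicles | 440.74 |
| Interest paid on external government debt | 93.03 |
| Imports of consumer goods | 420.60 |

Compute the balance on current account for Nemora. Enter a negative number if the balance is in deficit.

Goods: -178.27 - 420.60 - 335.37 + 147.54 - 440.74 + 645.07 + 677.02 - 413.30 = -318.65
Services: 49.96 - 51.73 = -1.77
Primary income: 37.22 - 93.03 - 43.01 = -98.82
Secondary income: -27.15
Current account = (-318.65) + (-1.77) + (-98.82) + (-27.15) = -446.39
(Excluded from the current account — capital account: debt forgiveness received from foreign official creditors 45.44, sale of embassy land to a foreign government 12.86; financial account: acquisition of a foreign subsidiary by a resident firm (outward FDI) 133.41.)

-446.39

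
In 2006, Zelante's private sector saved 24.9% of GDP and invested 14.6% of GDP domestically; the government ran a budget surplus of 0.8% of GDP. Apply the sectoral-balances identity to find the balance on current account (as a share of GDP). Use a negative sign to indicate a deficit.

By the sectoral-balances identity, CA = (S_private - I) + (T - G).
Private balance = 24.9 - 14.6 = 10.3
Government balance (T - G) = 0.8
CA = 10.3 + 0.8 = 11.1

11.1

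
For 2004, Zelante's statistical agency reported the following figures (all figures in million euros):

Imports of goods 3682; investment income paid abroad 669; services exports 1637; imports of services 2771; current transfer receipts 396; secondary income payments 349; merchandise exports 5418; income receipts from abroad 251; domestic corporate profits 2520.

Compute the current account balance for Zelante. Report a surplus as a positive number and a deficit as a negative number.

Goods balance = 5418 - 3682 = 1736
Services balance = 1637 - 2771 = -1134
Trade balance (goods + services) = 1736 + (-1134) = 602
Net primary income = 251 - 669 = -418
Net secondary income = 396 - 349 = 47
Current account = 602 + (-418) + 47 = 231

231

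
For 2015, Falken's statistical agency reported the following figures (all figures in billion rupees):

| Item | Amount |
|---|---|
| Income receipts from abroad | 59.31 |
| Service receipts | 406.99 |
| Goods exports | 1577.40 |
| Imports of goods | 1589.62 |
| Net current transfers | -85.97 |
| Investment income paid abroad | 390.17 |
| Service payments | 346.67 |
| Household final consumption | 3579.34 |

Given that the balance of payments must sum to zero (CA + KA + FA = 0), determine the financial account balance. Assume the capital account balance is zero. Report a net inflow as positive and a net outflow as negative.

Goods balance = 1577.40 - 1589.62 = -12.22
Services balance = 406.99 - 346.67 = 60.32
Trade balance (goods + services) = -12.22 + 60.32 = 48.10
Net primary income = 59.31 - 390.17 = -330.86
Net secondary income = -85.97
Current account = 48.10 + (-330.86) + (-85.97) = -368.73
Financial account = -(-368.73) = 368.73

368.73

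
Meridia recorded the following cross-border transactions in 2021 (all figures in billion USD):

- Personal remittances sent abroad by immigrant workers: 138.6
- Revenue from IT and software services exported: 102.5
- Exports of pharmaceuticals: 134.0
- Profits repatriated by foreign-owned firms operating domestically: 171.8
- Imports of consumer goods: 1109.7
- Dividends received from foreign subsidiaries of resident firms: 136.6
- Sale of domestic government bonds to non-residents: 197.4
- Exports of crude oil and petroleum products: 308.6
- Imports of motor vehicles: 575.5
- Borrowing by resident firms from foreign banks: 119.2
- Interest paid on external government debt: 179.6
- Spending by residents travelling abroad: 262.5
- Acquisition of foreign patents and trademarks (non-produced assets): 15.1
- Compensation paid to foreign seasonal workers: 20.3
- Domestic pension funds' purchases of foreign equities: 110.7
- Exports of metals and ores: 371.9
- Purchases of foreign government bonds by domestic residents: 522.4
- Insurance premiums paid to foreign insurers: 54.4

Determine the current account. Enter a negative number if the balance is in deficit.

-1458.8

Goods: 371.9 - 575.5 - 1109.7 + 308.6 + 134.0 = -870.7
Services: 102.5 - 262.5 - 54.4 = -214.4
Primary income: -171.8 - 20.3 - 179.6 + 136.6 = -235.1
Secondary income: -138.6
Current account = (-870.7) + (-214.4) + (-235.1) + (-138.6) = -1458.8
(Excluded from the current account — financial account: sale of domestic government bonds to non-residents 197.4, borrowing by resident firms from foreign banks 119.2, domestic pension funds' purchases of foreign equities 110.7, purchases of foreign government bonds by domestic residents 522.4; capital account: acquisition of foreign patents and trademarks (non-produced assets) 15.1.)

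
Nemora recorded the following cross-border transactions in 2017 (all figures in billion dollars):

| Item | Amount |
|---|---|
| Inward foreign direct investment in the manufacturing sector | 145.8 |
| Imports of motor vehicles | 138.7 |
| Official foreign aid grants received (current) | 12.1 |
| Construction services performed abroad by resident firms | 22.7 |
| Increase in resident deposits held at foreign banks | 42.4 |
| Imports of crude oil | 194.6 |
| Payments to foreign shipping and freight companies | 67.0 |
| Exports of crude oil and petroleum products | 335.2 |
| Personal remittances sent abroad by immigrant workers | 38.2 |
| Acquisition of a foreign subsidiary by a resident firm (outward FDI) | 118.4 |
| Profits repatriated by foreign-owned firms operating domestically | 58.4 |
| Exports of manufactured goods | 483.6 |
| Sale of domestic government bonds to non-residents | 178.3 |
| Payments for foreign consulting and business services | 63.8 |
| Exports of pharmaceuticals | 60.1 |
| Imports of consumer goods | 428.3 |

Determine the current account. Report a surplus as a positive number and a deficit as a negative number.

Goods: 335.2 + 483.6 - 428.3 - 194.6 - 138.7 + 60.1 = 117.3
Services: -63.8 + 22.7 - 67.0 = -108.1
Primary income: -58.4
Secondary income: 12.1 - 38.2 = -26.1
Current account = 117.3 + (-108.1) + (-58.4) + (-26.1) = -75.3
(Excluded from the current account — financial account: inward foreign direct investment in the manufacturing sector 145.8, increase in resident deposits held at foreign banks 42.4, acquisition of a foreign subsidiary by a resident firm (outward FDI) 118.4, sale of domestic government bonds to non-residents 178.3.)

-75.3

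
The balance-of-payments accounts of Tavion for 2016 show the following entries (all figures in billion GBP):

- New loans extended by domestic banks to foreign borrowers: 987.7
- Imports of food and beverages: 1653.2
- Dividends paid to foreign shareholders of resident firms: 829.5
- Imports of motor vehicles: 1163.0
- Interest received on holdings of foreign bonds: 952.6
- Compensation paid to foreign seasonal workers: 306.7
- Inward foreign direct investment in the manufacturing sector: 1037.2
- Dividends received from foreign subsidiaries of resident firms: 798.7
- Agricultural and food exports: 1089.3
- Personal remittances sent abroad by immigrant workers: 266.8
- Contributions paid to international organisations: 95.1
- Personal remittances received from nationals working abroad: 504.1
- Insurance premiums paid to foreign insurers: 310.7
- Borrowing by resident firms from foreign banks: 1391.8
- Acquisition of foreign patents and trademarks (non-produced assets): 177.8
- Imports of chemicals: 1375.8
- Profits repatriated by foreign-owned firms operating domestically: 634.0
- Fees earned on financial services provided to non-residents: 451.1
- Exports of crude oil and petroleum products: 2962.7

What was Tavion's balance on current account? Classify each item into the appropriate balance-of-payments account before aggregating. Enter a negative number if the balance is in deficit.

Goods: 2962.7 - 1653.2 + 1089.3 - 1163.0 - 1375.8 = -140.0
Services: 451.1 - 310.7 = 140.4
Primary income: -634.0 + 952.6 + 798.7 - 306.7 - 829.5 = -18.9
Secondary income: -95.1 - 266.8 + 504.1 = 142.2
Current account = (-140.0) + 140.4 + (-18.9) + 142.2 = 123.7
(Excluded from the current account — financial account: new loans extended by domestic banks to foreign borrowers 987.7, inward foreign direct investment in the manufacturing sector 1037.2, borrowing by resident firms from foreign banks 1391.8; capital account: acquisition of foreign patents and trademarks (non-produced assets) 177.8.)

123.7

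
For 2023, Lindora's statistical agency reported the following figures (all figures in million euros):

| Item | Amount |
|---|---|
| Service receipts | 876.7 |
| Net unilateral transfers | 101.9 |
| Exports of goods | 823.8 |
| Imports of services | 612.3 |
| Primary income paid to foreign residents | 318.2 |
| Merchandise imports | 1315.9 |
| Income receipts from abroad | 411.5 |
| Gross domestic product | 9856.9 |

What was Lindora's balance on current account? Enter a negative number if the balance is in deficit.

-32.5

Goods balance = 823.8 - 1315.9 = -492.1
Services balance = 876.7 - 612.3 = 264.4
Trade balance (goods + services) = -492.1 + 264.4 = -227.7
Net primary income = 411.5 - 318.2 = 93.3
Net secondary income = 101.9
Current account = -227.7 + 93.3 + 101.9 = -32.5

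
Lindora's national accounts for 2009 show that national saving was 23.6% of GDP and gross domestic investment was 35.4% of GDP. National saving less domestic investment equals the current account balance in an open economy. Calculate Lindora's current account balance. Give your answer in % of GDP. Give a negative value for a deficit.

CA = S - I = 23.6 - 35.4 = -11.8

-11.8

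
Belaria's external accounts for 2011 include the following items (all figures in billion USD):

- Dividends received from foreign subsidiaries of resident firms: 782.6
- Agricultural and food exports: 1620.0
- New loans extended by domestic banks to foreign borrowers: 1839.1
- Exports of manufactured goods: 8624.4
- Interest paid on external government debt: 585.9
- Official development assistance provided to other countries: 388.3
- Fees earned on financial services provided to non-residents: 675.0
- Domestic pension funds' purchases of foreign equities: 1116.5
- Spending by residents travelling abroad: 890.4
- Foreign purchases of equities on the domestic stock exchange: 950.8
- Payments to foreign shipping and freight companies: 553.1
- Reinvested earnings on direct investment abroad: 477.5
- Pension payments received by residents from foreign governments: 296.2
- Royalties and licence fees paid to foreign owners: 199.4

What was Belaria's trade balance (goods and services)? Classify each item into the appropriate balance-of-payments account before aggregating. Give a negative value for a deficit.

9276.5

Goods: 1620.0 + 8624.4 = 10244.4
Services: -553.1 + 675.0 - 199.4 - 890.4 = -967.9
Trade balance = 10244.4 + (-967.9) = 9276.5
(Excluded from the trade balance — primary income: dividends received from foreign subsidiaries of resident firms 782.6, interest paid on external government debt 585.9, reinvested earnings on direct investment abroad 477.5; financial account: new loans extended by domestic banks to foreign borrowers 1839.1, domestic pension funds' purchases of foreign equities 1116.5, foreign purchases of equities on the domestic stock exchange 950.8; secondary income: official development assistance provided to other countries 388.3, pension payments received by residents from foreign governments 296.2.)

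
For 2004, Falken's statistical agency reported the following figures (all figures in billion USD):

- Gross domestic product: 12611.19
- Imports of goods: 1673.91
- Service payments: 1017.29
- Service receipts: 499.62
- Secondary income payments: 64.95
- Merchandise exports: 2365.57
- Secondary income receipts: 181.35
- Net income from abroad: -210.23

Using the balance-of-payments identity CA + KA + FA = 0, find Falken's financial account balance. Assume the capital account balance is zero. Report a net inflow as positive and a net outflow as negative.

-80.16

Goods balance = 2365.57 - 1673.91 = 691.66
Services balance = 499.62 - 1017.29 = -517.67
Trade balance (goods + services) = 691.66 + (-517.67) = 173.99
Net primary income = -210.23
Net secondary income = 181.35 - 64.95 = 116.40
Current account = 173.99 + (-210.23) + 116.40 = 80.16
Financial account = -(80.16) = -80.16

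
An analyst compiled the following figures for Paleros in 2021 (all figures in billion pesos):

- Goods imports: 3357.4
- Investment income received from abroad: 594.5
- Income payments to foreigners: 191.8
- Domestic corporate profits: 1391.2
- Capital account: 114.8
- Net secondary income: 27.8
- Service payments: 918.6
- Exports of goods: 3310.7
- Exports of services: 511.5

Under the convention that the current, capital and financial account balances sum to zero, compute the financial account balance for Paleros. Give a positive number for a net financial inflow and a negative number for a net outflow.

-91.5

Goods balance = 3310.7 - 3357.4 = -46.7
Services balance = 511.5 - 918.6 = -407.1
Trade balance (goods + services) = -46.7 + (-407.1) = -453.8
Net primary income = 594.5 - 191.8 = 402.7
Net secondary income = 27.8
Current account = -453.8 + 402.7 + 27.8 = -23.3
Financial account = -(-23.3 + 114.8) = -91.5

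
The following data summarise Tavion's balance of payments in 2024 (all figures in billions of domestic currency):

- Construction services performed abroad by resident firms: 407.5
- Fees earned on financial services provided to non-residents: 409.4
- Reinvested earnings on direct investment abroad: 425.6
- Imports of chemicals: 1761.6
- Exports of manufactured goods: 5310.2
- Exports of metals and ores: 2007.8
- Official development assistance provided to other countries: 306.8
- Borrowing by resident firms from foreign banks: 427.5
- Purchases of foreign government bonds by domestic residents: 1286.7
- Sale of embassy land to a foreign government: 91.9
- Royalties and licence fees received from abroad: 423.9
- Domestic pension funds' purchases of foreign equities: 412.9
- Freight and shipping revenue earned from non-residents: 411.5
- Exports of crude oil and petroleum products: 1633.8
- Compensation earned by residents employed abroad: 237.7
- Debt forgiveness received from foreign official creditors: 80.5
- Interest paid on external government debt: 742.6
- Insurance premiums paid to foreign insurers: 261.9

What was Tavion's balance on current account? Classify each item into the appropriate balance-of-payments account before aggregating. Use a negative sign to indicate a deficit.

8194.5

Goods: 2007.8 + 5310.2 - 1761.6 + 1633.8 = 7190.2
Services: 423.9 + 409.4 + 407.5 + 411.5 - 261.9 = 1390.4
Primary income: 237.7 - 742.6 + 425.6 = -79.3
Secondary income: -306.8
Current account = 7190.2 + 1390.4 + (-79.3) + (-306.8) = 8194.5
(Excluded from the current account — financial account: borrowing by resident firms from foreign banks 427.5, purchases of foreign government bonds by domestic residents 1286.7, domestic pension funds' purchases of foreign equities 412.9; capital account: sale of embassy land to a foreign government 91.9, debt forgiveness received from foreign official creditors 80.5.)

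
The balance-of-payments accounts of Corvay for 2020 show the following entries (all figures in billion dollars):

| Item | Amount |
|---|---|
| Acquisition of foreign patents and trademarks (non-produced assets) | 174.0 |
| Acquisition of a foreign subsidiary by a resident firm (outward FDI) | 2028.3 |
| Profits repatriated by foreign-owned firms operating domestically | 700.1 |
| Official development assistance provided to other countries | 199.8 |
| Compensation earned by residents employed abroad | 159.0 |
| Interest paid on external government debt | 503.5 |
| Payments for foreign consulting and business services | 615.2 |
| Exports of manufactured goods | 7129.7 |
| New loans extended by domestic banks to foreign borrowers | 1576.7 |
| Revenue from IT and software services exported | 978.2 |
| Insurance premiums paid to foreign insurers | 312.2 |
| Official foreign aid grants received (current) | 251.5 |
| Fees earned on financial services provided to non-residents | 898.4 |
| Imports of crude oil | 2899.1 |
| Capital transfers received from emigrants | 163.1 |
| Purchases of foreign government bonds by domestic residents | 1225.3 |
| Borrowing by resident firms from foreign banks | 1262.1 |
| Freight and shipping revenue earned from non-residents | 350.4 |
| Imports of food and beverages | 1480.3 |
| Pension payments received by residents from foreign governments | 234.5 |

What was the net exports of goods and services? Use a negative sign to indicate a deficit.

4049.9

Goods: 7129.7 - 2899.1 - 1480.3 = 2750.3
Services: -312.2 + 978.2 + 350.4 + 898.4 - 615.2 = 1299.6
Trade balance = 2750.3 + 1299.6 = 4049.9
(Excluded from the trade balance — capital account: acquisition of foreign patents and trademarks (non-produced assets) 174.0, capital transfers received from emigrants 163.1; financial account: acquisition of a foreign subsidiary by a resident firm (outward FDI) 2028.3, new loans extended by domestic banks to foreign borrowers 1576.7, purchases of foreign government bonds by domestic residents 1225.3, borrowing by resident firms from foreign banks 1262.1; primary income: profits repatriated by foreign-owned firms operating domestically 700.1, compensation earned by residents employed abroad 159.0, interest paid on external government debt 503.5; secondary income: official development assistance provided to other countries 199.8, official foreign aid grants received (current) 251.5, pension payments received by residents from foreign governments 234.5.)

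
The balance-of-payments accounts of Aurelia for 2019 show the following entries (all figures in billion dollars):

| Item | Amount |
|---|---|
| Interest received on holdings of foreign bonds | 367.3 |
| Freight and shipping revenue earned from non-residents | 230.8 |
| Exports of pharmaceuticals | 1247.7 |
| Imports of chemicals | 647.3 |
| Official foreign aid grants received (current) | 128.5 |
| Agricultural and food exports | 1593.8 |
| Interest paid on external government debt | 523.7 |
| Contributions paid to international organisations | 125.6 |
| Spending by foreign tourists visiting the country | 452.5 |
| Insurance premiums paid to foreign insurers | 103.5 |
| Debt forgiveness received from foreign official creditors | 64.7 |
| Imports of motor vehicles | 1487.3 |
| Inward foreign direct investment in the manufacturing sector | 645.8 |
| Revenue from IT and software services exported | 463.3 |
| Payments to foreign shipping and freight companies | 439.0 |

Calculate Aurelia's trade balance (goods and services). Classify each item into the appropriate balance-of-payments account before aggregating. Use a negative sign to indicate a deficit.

1311.0

Goods: -647.3 + 1593.8 + 1247.7 - 1487.3 = 706.9
Services: 230.8 + 452.5 - 103.5 + 463.3 - 439.0 = 604.1
Trade balance = 706.9 + 604.1 = 1311.0
(Excluded from the trade balance — primary income: interest received on holdings of foreign bonds 367.3, interest paid on external government debt 523.7; secondary income: official foreign aid grants received (current) 128.5, contributions paid to international organisations 125.6; capital account: debt forgiveness received from foreign official creditors 64.7; financial account: inward foreign direct investment in the manufacturing sector 645.8.)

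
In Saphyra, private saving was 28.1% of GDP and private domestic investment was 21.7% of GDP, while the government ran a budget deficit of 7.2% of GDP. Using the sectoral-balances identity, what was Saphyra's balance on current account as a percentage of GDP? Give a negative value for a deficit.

By the sectoral-balances identity, CA = (S_private - I) + (T - G).
Private balance = 28.1 - 21.7 = 6.4
Government balance (T - G) = -7.2
CA = 6.4 + (-7.2) = -0.8

-0.8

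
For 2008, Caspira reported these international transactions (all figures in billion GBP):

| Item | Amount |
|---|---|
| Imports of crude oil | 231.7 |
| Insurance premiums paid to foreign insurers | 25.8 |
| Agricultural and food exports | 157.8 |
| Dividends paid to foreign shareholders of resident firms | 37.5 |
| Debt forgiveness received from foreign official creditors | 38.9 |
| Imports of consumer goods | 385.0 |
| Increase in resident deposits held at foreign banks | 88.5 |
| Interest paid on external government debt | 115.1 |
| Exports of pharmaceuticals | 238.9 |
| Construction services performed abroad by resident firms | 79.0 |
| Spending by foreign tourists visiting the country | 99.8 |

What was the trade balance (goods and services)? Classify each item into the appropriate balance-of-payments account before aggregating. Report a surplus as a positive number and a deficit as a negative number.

Goods: -231.7 + 238.9 - 385.0 + 157.8 = -220.0
Services: -25.8 + 99.8 + 79.0 = 153.0
Trade balance = -220.0 + 153.0 = -67.0
(Excluded from the trade balance — primary income: dividends paid to foreign shareholders of resident firms 37.5, interest paid on external government debt 115.1; capital account: debt forgiveness received from foreign official creditors 38.9; financial account: increase in resident deposits held at foreign banks 88.5.)

-67.0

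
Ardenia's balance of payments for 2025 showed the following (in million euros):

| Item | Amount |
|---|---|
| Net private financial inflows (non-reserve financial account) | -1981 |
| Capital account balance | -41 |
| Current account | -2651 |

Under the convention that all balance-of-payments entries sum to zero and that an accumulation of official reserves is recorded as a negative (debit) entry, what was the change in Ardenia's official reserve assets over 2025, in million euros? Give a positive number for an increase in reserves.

-4673

Official reserve transactions balance = -((-2651) + (-41) + (-1981)) = 4673
An accumulation of reserves is recorded as a debit (negative entry), so the change in the stock of reserves is the negative of that balance.
Change in official reserves = -(4673) = -4673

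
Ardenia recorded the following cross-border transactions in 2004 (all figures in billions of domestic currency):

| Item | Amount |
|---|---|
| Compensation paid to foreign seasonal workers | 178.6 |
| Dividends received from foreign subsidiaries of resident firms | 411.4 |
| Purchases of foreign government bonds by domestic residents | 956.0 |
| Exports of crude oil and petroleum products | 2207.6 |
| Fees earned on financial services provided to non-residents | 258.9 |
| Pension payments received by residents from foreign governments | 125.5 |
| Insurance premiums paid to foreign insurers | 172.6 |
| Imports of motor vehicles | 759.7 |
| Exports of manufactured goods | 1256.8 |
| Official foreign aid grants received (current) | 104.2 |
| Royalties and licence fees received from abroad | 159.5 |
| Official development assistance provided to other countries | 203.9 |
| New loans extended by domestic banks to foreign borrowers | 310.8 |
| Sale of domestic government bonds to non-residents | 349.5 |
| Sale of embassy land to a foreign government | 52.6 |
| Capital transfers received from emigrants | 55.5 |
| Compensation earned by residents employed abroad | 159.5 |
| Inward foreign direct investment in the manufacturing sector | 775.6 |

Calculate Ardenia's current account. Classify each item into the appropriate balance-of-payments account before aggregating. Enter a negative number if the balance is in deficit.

3368.6

Goods: -759.7 + 2207.6 + 1256.8 = 2704.7
Services: -172.6 + 258.9 + 159.5 = 245.8
Primary income: -178.6 + 159.5 + 411.4 = 392.3
Secondary income: 104.2 - 203.9 + 125.5 = 25.8
Current account = 2704.7 + 245.8 + 392.3 + 25.8 = 3368.6
(Excluded from the current account — financial account: purchases of foreign government bonds by domestic residents 956.0, new loans extended by domestic banks to foreign borrowers 310.8, sale of domestic government bonds to non-residents 349.5, inward foreign direct investment in the manufacturing sector 775.6; capital account: sale of embassy land to a foreign government 52.6, capital transfers received from emigrants 55.5.)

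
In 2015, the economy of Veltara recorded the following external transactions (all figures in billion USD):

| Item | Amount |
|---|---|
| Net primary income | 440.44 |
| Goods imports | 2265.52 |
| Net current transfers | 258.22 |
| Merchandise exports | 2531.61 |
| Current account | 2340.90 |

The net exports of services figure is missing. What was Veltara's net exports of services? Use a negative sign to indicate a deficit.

1376.15

Current account = goods balance + services balance + net primary income + net secondary income
Sum of the known components = 964.75
Net exports of services = CA - (known components) = 2340.90 - 964.75 = 1376.15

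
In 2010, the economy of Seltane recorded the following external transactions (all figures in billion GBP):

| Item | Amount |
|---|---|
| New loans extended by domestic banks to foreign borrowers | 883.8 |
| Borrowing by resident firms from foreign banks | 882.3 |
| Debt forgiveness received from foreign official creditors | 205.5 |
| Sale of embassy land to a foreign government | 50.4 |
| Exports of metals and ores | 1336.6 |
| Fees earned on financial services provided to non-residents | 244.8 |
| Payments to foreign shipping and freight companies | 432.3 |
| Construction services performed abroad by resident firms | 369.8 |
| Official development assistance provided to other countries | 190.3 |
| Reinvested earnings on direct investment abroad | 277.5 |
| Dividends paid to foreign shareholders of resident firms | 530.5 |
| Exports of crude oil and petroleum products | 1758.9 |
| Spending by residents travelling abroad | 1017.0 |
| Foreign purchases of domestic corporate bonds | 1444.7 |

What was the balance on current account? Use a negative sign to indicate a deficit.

Goods: 1758.9 + 1336.6 = 3095.5
Services: -1017.0 - 432.3 + 244.8 + 369.8 = -834.7
Primary income: 277.5 - 530.5 = -253.0
Secondary income: -190.3
Current account = 3095.5 + (-834.7) + (-253.0) + (-190.3) = 1817.5
(Excluded from the current account — financial account: new loans extended by domestic banks to foreign borrowers 883.8, borrowing by resident firms from foreign banks 882.3, foreign purchases of domestic corporate bonds 1444.7; capital account: debt forgiveness received from foreign official creditors 205.5, sale of embassy land to a foreign government 50.4.)

1817.5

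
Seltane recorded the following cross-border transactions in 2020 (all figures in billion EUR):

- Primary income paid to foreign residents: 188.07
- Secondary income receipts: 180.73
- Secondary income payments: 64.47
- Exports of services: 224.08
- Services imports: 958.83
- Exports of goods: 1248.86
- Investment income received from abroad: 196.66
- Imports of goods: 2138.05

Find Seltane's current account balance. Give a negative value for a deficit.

-1499.09

Goods balance = 1248.86 - 2138.05 = -889.19
Services balance = 224.08 - 958.83 = -734.75
Trade balance (goods + services) = -889.19 + (-734.75) = -1623.94
Net primary income = 196.66 - 188.07 = 8.59
Net secondary income = 180.73 - 64.47 = 116.26
Current account = -1623.94 + 8.59 + 116.26 = -1499.09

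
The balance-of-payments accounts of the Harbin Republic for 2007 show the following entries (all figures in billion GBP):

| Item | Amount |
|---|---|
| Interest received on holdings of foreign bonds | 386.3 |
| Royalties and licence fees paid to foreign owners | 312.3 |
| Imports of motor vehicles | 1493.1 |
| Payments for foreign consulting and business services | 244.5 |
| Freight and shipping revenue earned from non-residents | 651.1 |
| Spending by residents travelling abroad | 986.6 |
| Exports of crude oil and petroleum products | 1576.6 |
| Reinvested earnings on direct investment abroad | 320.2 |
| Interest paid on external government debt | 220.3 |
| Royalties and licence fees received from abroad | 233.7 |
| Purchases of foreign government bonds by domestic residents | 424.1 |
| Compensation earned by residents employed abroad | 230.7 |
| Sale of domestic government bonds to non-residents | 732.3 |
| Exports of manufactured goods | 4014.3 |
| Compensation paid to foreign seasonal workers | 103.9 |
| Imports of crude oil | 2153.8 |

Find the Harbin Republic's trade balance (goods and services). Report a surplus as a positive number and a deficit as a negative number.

Goods: -1493.1 + 4014.3 + 1576.6 - 2153.8 = 1944.0
Services: -986.6 - 312.3 + 233.7 - 244.5 + 651.1 = -658.6
Trade balance = 1944.0 + (-658.6) = 1285.4
(Excluded from the trade balance — primary income: interest received on holdings of foreign bonds 386.3, reinvested earnings on direct investment abroad 320.2, interest paid on external government debt 220.3, compensation earned by residents employed abroad 230.7, compensation paid to foreign seasonal workers 103.9; financial account: purchases of foreign government bonds by domestic residents 424.1, sale of domestic government bonds to non-residents 732.3.)

1285.4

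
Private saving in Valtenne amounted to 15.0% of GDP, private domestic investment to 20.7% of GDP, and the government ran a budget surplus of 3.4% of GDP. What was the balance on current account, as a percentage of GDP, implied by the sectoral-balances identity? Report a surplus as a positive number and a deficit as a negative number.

-2.3

By the sectoral-balances identity, CA = (S_private - I) + (T - G).
Private balance = 15.0 - 20.7 = -5.7
Government balance (T - G) = 3.4
CA = -5.7 + 3.4 = -2.3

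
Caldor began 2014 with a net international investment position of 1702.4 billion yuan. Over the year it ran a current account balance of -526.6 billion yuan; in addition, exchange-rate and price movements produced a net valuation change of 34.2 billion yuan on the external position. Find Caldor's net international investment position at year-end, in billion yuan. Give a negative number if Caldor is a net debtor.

Change in NIIP = current account + net valuation change = -526.6 + 34.2 = -492.4
End-of-year NIIP = 1702.4 + (-492.4) = 1210.0

1210.0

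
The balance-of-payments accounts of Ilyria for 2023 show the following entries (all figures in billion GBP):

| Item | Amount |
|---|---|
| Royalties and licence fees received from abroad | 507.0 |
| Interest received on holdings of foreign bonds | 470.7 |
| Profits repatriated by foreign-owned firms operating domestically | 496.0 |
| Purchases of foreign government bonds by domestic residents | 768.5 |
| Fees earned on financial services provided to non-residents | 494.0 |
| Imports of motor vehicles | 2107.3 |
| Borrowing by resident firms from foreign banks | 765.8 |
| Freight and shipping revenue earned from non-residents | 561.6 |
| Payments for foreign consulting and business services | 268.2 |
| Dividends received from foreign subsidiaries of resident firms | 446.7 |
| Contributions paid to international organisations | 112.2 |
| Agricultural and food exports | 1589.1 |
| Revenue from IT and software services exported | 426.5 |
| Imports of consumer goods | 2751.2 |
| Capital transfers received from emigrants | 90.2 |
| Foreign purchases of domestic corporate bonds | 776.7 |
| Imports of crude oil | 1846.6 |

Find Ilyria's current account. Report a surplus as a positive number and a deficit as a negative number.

Goods: -1846.6 - 2751.2 - 2107.3 + 1589.1 = -5116.0
Services: 507.0 + 426.5 + 561.6 + 494.0 - 268.2 = 1720.9
Primary income: 470.7 + 446.7 - 496.0 = 421.4
Secondary income: -112.2
Current account = (-5116.0) + 1720.9 + 421.4 + (-112.2) = -3085.9
(Excluded from the current account — financial account: purchases of foreign government bonds by domestic residents 768.5, borrowing by resident firms from foreign banks 765.8, foreign purchases of domestic corporate bonds 776.7; capital account: capital transfers received from emigrants 90.2.)

-3085.9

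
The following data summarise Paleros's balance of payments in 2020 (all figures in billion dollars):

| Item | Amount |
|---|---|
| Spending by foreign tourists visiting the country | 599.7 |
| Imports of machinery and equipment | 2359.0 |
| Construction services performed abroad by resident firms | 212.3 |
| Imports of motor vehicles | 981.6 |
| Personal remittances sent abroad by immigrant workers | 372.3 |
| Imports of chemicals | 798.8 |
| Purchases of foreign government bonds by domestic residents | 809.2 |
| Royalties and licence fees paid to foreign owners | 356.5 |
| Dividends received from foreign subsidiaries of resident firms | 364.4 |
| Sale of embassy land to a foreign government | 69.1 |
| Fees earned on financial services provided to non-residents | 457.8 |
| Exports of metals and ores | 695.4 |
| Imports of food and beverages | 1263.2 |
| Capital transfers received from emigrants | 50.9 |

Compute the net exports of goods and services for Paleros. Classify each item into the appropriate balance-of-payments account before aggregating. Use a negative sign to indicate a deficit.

Goods: -1263.2 + 695.4 - 2359.0 - 798.8 - 981.6 = -4707.2
Services: 457.8 + 212.3 + 599.7 - 356.5 = 913.3
Trade balance = -4707.2 + 913.3 = -3793.9
(Excluded from the trade balance — secondary income: personal remittances sent abroad by immigrant workers 372.3; financial account: purchases of foreign government bonds by domestic residents 809.2; primary income: dividends received from foreign subsidiaries of resident firms 364.4; capital account: sale of embassy land to a foreign government 69.1, capital transfers received from emigrants 50.9.)

-3793.9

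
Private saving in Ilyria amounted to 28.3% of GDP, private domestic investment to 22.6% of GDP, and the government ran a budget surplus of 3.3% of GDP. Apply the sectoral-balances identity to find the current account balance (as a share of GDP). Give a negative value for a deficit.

9.0

By the sectoral-balances identity, CA = (S_private - I) + (T - G).
Private balance = 28.3 - 22.6 = 5.7
Government balance (T - G) = 3.3
CA = 5.7 + 3.3 = 9.0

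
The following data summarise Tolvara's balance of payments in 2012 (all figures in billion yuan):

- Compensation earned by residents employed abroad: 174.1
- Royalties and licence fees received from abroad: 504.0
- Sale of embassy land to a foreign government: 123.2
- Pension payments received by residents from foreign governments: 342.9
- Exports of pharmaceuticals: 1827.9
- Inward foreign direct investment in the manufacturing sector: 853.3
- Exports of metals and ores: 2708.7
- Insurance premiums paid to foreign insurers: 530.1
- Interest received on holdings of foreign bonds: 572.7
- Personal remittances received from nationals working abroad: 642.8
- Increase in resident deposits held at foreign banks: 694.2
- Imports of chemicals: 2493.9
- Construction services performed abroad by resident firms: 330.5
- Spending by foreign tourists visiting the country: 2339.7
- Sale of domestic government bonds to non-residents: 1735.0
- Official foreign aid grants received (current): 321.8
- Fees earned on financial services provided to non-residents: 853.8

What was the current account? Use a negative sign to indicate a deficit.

7594.9

Goods: 2708.7 + 1827.9 - 2493.9 = 2042.7
Services: 330.5 + 853.8 - 530.1 + 504.0 + 2339.7 = 3497.9
Primary income: 572.7 + 174.1 = 746.8
Secondary income: 321.8 + 342.9 + 642.8 = 1307.5
Current account = 2042.7 + 3497.9 + 746.8 + 1307.5 = 7594.9
(Excluded from the current account — capital account: sale of embassy land to a foreign government 123.2; financial account: inward foreign direct investment in the manufacturing sector 853.3, increase in resident deposits held at foreign banks 694.2, sale of domestic government bonds to non-residents 1735.0.)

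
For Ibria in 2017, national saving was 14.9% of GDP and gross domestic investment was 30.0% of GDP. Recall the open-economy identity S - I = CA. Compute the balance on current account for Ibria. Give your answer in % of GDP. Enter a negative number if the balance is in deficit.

-15.1

S - I = CA (net lending to the rest of the world).
CA = S - I = 14.9 - 30.0 = -15.1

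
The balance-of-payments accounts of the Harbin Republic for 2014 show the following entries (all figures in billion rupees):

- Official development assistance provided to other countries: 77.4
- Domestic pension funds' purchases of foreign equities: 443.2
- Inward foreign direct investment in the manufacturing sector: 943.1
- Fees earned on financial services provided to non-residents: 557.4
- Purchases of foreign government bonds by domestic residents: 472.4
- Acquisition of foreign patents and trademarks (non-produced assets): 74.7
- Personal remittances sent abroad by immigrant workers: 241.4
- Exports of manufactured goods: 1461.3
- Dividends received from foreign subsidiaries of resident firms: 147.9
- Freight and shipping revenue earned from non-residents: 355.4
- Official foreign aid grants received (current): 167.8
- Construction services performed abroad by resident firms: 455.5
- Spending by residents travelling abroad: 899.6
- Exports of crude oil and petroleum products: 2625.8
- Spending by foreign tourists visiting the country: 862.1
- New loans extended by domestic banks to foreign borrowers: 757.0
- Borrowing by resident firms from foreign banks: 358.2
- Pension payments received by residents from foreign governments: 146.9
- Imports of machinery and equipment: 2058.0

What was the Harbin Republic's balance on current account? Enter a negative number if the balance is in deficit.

Goods: -2058.0 + 1461.3 + 2625.8 = 2029.1
Services: 557.4 + 355.4 - 899.6 + 862.1 + 455.5 = 1330.8
Primary income: 147.9
Secondary income: 146.9 - 77.4 - 241.4 + 167.8 = -4.1
Current account = 2029.1 + 1330.8 + 147.9 + (-4.1) = 3503.7
(Excluded from the current account — financial account: domestic pension funds' purchases of foreign equities 443.2, inward foreign direct investment in the manufacturing sector 943.1, purchases of foreign government bonds by domestic residents 472.4, new loans extended by domestic banks to foreign borrowers 757.0, borrowing by resident firms from foreign banks 358.2; capital account: acquisition of foreign patents and trademarks (non-produced assets) 74.7.)

3503.7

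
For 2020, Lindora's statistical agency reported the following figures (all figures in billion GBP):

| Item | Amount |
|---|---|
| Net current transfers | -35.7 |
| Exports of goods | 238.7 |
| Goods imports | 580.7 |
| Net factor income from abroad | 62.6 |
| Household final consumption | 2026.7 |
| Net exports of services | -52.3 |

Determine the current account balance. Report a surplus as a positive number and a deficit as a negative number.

-367.4

Goods balance = 238.7 - 580.7 = -342.0
Services balance = -52.3
Trade balance (goods + services) = -342.0 + (-52.3) = -394.3
Net primary income = 62.6
Net secondary income = -35.7
Current account = -394.3 + 62.6 + (-35.7) = -367.4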